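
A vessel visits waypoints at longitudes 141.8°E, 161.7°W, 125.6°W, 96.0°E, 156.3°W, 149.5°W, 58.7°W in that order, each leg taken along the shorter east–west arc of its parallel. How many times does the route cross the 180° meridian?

3

Leg 1: +141.8° → -161.7°, shortest Δλ = 56.5° (east) — crosses 180°.
Leg 2: -161.7° → -125.6°, shortest Δλ = 36.1° (east) — does not cross 180°.
Leg 3: -125.6° → +96.0°, shortest Δλ = -138.4° (west) — crosses 180°.
Leg 4: +96.0° → -156.3°, shortest Δλ = 107.7° (east) — crosses 180°.
Leg 5: -156.3° → -149.5°, shortest Δλ = 6.8° (east) — does not cross 180°.
Leg 6: -149.5° → -58.7°, shortest Δλ = 90.8° (east) — does not cross 180°.
Total crossings: 3.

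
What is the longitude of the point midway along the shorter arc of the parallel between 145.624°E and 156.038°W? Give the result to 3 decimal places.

Signed shortest Δλ from +145.624° to -156.038° is +58.338°.
Midpoint longitude = +145.624° + (+58.338°)/2 = +145.624° + 29.169° = +174.793°.
(The naïve average (+145.624 + -156.038)/2 = -5.207° is on the wrong side of the globe.)

174.793°E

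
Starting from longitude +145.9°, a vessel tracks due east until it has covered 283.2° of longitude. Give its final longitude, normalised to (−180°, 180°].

Start at +145.9°; shift +283.2° → +429.1°.
+429.1° lies outside (−180°, 180°]; subtract 360° → +69.1°.

+69.1°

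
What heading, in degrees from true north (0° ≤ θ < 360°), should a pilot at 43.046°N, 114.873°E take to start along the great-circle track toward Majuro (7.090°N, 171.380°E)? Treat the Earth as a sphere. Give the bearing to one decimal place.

Δλ = 171.380 − 114.873 = 56.507°.
θ = atan2( sin Δλ · cos φ₂ , cos φ₁ · sin φ₂ − sin φ₁ · cos φ₂ · cos Δλ )
  = atan2(0.82758, -0.28359) = 108.915° → normalised to [0°, 360°): 108.915°.

108.9°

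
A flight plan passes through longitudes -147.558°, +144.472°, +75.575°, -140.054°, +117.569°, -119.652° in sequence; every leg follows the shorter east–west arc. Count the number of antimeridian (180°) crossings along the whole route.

4

Leg 1: -147.558° → +144.472°, shortest Δλ = -67.97° (west) — crosses 180°.
Leg 2: +144.472° → +75.575°, shortest Δλ = -68.897° (west) — does not cross 180°.
Leg 3: +75.575° → -140.054°, shortest Δλ = 144.371° (east) — crosses 180°.
Leg 4: -140.054° → +117.569°, shortest Δλ = -102.377° (west) — crosses 180°.
Leg 5: +117.569° → -119.652°, shortest Δλ = 122.779° (east) — crosses 180°.
Total crossings: 4.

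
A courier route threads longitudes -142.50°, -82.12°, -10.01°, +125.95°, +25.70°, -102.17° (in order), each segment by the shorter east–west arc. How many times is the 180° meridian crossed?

0

Leg 1: -142.50° → -82.12°, shortest Δλ = 60.38° (east) — does not cross 180°.
Leg 2: -82.12° → -10.01°, shortest Δλ = 72.11° (east) — does not cross 180°.
Leg 3: -10.01° → +125.95°, shortest Δλ = 135.96° (east) — does not cross 180°.
Leg 4: +125.95° → +25.70°, shortest Δλ = -100.25° (west) — does not cross 180°.
Leg 5: +25.70° → -102.17°, shortest Δλ = -127.87° (west) — does not cross 180°.
Total crossings: 0.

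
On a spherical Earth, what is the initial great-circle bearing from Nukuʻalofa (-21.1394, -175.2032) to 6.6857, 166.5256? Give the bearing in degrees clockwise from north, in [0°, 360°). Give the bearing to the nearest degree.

Δλ = 166.5256 − -175.2032 = 341.7288°; wrapped into (−180°, 180°]: -18.2712°.
θ = atan2( sin Δλ · cos φ₂ , cos φ₁ · sin φ₂ − sin φ₁ · cos φ₂ · cos Δλ )
  = atan2(-0.31138, 0.44872) = -34.758° → normalised to [0°, 360°): 325.242°.

325°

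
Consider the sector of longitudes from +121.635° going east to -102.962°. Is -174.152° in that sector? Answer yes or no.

Band width going east from +121.635° to -102.962°: ((-102.962 − 121.635) mod 360) = 135.403°.
Offset of -174.152° east of the west edge: ((-174.152 − 121.635) mod 360) = 64.213°.
64.213° ≤ 135.403° ⇒ inside.

Yes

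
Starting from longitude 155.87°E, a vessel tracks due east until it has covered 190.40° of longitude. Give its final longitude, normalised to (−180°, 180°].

Start at +155.87°; shift +190.40° → +346.27°.
+346.27° lies outside (−180°, 180°]; subtract 360° → -13.73°.

13.73°W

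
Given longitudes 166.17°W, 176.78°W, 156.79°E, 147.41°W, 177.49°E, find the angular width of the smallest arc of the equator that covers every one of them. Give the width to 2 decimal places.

55.80°

Sort the longitudes: -176.78°, -166.17°, -147.41°, +156.79°, +177.49°.
Eastward gaps between consecutive values (wrapping around): 10.61°, 18.76°, 304.20°, 20.70°, 5.73°.
Largest gap = 304.20° ⇒ minimal covering band is its complement: 360° − 304.20° = 55.80°.
Band runs from +156.79° eastward to -147.41°, crossing the antimeridian.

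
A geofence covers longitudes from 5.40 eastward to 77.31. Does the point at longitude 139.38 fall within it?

No

Band width going east from +5.40° to +77.31°: ((77.31 − 5.40) mod 360) = 71.91°.
Offset of +139.38° east of the west edge: ((139.38 − 5.40) mod 360) = 133.98°.
133.98° > 71.91° ⇒ outside.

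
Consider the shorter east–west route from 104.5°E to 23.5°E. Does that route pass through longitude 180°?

Signed shortest Δλ = ((23.5 − 104.5 + 180) mod 360) − 180 = -81.0°.
Going west by 81.0° from +104.5° reaches +23.5° without touching 180°.

No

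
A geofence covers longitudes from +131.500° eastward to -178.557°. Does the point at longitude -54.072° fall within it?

Band width going east from +131.500° to -178.557°: ((-178.557 − 131.500) mod 360) = 49.943°.
Offset of -54.072° east of the west edge: ((-54.072 − 131.500) mod 360) = 174.428°.
174.428° > 49.943° ⇒ outside.

No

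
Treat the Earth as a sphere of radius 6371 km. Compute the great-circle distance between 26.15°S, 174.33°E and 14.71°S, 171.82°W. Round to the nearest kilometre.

Δλ = -171.82 − 174.33 = -346.15°; wrapped into (−180°, 180°]: 13.85°.
Δφ = -14.71 − -26.15 = 11.44°.
a = sin²(Δφ/2) + cos φ₁ · cos φ₂ · sin²(Δλ/2) = 0.022555.
c = 2·atan2(√a, √(1−a)) = 0.30151 rad → d = 6371·c ≈ 1920.90 km.

1921 km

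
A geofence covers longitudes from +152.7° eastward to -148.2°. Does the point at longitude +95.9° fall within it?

No

Band width going east from +152.7° to -148.2°: ((-148.2 − 152.7) mod 360) = 59.1°.
Offset of +95.9° east of the west edge: ((95.9 − 152.7) mod 360) = 303.2°.
303.2° > 59.1° ⇒ outside.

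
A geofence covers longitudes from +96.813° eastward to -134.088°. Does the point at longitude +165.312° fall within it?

Band width going east from +96.813° to -134.088°: ((-134.088 − 96.813) mod 360) = 129.099°.
Offset of +165.312° east of the west edge: ((165.312 − 96.813) mod 360) = 68.499°.
68.499° ≤ 129.099° ⇒ inside.

Yes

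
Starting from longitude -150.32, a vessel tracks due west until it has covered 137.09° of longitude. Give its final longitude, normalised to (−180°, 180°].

+72.59°

Start at -150.32°; shift −137.09° → -287.41°.
-287.41° lies outside (−180°, 180°]; add 360° → +72.59°.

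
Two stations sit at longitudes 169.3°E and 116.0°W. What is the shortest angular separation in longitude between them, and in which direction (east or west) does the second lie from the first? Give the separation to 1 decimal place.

Raw difference: -116.0 − 169.3 = -285.3°.
Normalise into (−180°, 180°]: -285.3° + 360° = 74.7°.
Positive ⇒ the second point lies to the east; separation 74.7°.

74.7° east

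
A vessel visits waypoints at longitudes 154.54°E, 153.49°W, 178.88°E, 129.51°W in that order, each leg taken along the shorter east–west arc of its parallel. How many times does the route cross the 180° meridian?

Leg 1: +154.54° → -153.49°, shortest Δλ = 51.97° (east) — crosses 180°.
Leg 2: -153.49° → +178.88°, shortest Δλ = -27.63° (west) — crosses 180°.
Leg 3: +178.88° → -129.51°, shortest Δλ = 51.61° (east) — crosses 180°.
Total crossings: 3.

3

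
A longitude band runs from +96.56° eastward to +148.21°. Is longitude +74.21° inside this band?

No

Band width going east from +96.56° to +148.21°: ((148.21 − 96.56) mod 360) = 51.65°.
Offset of +74.21° east of the west edge: ((74.21 − 96.56) mod 360) = 337.65°.
337.65° > 51.65° ⇒ outside.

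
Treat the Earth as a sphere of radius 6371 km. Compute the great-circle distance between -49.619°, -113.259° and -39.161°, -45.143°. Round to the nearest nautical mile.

2886 nmi

Δλ = -45.143 − -113.259 = 68.116°.
Δφ = -39.161 − -49.619 = 10.458°.
a = sin²(Δφ/2) + cos φ₁ · cos φ₂ · sin²(Δλ/2) = 0.165858.
c = 2·atan2(√a, √(1−a)) = 0.83890 rad → d = 6371·c ≈ 5344.60 km ≈ 2885.85 nmi.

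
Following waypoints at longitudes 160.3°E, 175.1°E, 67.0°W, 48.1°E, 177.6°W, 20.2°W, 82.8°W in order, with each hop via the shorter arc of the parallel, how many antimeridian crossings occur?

2

Leg 1: +160.3° → +175.1°, shortest Δλ = 14.8° (east) — does not cross 180°.
Leg 2: +175.1° → -67.0°, shortest Δλ = 117.9° (east) — crosses 180°.
Leg 3: -67.0° → +48.1°, shortest Δλ = 115.1° (east) — does not cross 180°.
Leg 4: +48.1° → -177.6°, shortest Δλ = 134.3° (east) — crosses 180°.
Leg 5: -177.6° → -20.2°, shortest Δλ = 157.4° (east) — does not cross 180°.
Leg 6: -20.2° → -82.8°, shortest Δλ = -62.6° (west) — does not cross 180°.
Total crossings: 2.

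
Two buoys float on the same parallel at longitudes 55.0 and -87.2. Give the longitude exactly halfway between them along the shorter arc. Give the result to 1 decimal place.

Signed shortest Δλ from +55.0° to -87.2° is -142.2°.
Midpoint longitude = +55.0° + (-142.2°)/2 = +55.0° − 71.1° = -16.1°.

-16.1°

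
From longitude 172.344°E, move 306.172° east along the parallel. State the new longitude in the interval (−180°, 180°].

Start at +172.344°; shift +306.172° → +478.516°.
+478.516° lies outside (−180°, 180°]; subtract 360° → +118.516°.

118.516°E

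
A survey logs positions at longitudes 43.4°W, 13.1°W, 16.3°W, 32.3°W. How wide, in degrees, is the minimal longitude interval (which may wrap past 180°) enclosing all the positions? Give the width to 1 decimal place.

30.3°

Sort the longitudes: -43.4°, -32.3°, -16.3°, -13.1°.
Eastward gaps between consecutive values (wrapping around): 11.1°, 16.0°, 3.2°, 329.7°.
Largest gap = 329.7° ⇒ minimal covering band is its complement: 360° − 329.7° = 30.3°.
Band runs from -43.4° eastward to -13.1°.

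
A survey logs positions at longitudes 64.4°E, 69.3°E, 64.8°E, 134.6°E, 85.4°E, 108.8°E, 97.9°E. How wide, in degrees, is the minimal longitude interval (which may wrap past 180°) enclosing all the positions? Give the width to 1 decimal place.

Sort the longitudes: +64.4°, +64.8°, +69.3°, +85.4°, +97.9°, +108.8°, +134.6°.
Eastward gaps between consecutive values (wrapping around): 0.4°, 4.5°, 16.1°, 12.5°, 10.9°, 25.8°, 289.8°.
Largest gap = 289.8° ⇒ minimal covering band is its complement: 360° − 289.8° = 70.2°.
Band runs from +64.4° eastward to +134.6°.

70.2°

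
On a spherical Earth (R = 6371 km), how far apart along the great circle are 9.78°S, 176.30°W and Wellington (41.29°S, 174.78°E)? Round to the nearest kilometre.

Δλ = 174.78 − -176.30 = 351.08°; wrapped into (−180°, 180°]: -8.92°.
Δφ = -41.29 − -9.78 = -31.51°.
a = sin²(Δφ/2) + cos φ₁ · cos φ₂ · sin²(Δλ/2) = 0.078203.
c = 2·atan2(√a, √(1−a)) = 0.56686 rad → d = 6371·c ≈ 3611.44 km.

3611 km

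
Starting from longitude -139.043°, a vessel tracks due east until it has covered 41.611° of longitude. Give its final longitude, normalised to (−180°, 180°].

-97.432°

Start at -139.043°; shift +41.611° → -97.432°.
-97.432° already lies in (−180°, 180°].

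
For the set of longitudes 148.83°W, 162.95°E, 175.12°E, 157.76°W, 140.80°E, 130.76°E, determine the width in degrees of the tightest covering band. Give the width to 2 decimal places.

80.41°

Sort the longitudes: -157.76°, -148.83°, +130.76°, +140.80°, +162.95°, +175.12°.
Eastward gaps between consecutive values (wrapping around): 8.93°, 279.59°, 10.04°, 22.15°, 12.17°, 27.12°.
Largest gap = 279.59° ⇒ minimal covering band is its complement: 360° − 279.59° = 80.41°.
Band runs from +130.76° eastward to -148.83°, crossing the antimeridian.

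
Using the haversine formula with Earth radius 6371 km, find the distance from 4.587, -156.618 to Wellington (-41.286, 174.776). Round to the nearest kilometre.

Δλ = 174.776 − -156.618 = 331.394°; wrapped into (−180°, 180°]: -28.606°.
Δφ = -41.286 − 4.587 = -45.873°.
a = sin²(Δφ/2) + cos φ₁ · cos φ₂ · sin²(Δλ/2) = 0.197590.
c = 2·atan2(√a, √(1−a)) = 0.92126 rad → d = 6371·c ≈ 5869.32 km.

5869 km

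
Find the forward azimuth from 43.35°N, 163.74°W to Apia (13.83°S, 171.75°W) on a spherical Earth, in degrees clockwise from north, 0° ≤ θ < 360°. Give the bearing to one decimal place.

Δλ = -171.75 − -163.74 = -8.01°.
θ = atan2( sin Δλ · cos φ₂ , cos φ₁ · sin φ₂ − sin φ₁ · cos φ₂ · cos Δλ )
  = atan2(-0.13531, -0.83387) = -170.783° → normalised to [0°, 360°): 189.217°.

189.2°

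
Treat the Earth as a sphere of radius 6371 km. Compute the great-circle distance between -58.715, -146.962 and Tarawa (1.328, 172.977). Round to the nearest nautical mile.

Δλ = 172.977 − -146.962 = 319.939°; wrapped into (−180°, 180°]: -40.061°.
Δφ = 1.328 − -58.715 = 60.043°.
a = sin²(Δφ/2) + cos φ₁ · cos φ₂ · sin²(Δλ/2) = 0.311233.
c = 2·atan2(√a, √(1−a)) = 1.18366 rad → d = 6371·c ≈ 7541.12 km ≈ 4071.88 nmi.

4072 nmi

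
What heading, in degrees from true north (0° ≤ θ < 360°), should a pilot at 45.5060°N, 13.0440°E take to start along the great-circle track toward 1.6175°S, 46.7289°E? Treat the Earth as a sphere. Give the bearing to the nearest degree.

138°

Δλ = 46.7289 − 13.0440 = 33.6849°.
θ = atan2( sin Δλ · cos φ₂ , cos φ₁ · sin φ₂ − sin φ₁ · cos φ₂ · cos Δλ )
  = atan2(0.55440, -0.61310) = 137.878° → normalised to [0°, 360°): 137.878°.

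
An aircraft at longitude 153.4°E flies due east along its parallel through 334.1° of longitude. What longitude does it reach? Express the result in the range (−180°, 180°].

127.5°E

Start at +153.4°; shift +334.1° → +487.5°.
+487.5° lies outside (−180°, 180°]; subtract 360° → +127.5°.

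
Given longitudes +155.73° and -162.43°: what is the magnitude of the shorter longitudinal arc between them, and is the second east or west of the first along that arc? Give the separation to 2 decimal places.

41.84° east

Raw difference: -162.43 − 155.73 = -318.16°.
Normalise into (−180°, 180°]: -318.16° + 360° = 41.84°.
Positive ⇒ the second point lies to the east; separation 41.84°.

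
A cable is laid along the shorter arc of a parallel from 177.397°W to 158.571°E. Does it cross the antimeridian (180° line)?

Yes

Naïve |158.571 − -177.397| = 335.968° > 180°, so the shorter arc goes the other way round — across 180°.
Signed shortest Δλ = ((158.571 − -177.397 + 180) mod 360) − 180 = -24.032°.
Going west by 24.032° from -177.397° passes through 180° before reaching +158.571°.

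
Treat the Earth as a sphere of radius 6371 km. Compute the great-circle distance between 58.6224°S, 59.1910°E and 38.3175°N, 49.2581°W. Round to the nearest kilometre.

Δλ = -49.2581 − 59.1910 = -108.4491°.
Δφ = 38.3175 − -58.6224 = 96.9399°.
a = sin²(Δφ/2) + cos φ₁ · cos φ₂ · sin²(Δλ/2) = 0.829312.
c = 2·atan2(√a, √(1−a)) = 2.28978 rad → d = 6371·c ≈ 14588.21 km.

14588 km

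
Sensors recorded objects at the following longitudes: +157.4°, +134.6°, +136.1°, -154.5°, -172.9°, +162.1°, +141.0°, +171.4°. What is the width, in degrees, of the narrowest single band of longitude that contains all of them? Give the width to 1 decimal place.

Sort the longitudes: -172.9°, -154.5°, +134.6°, +136.1°, +141.0°, +157.4°, +162.1°, +171.4°.
Eastward gaps between consecutive values (wrapping around): 18.4°, 289.1°, 1.5°, 4.9°, 16.4°, 4.7°, 9.3°, 15.7°.
Largest gap = 289.1° ⇒ minimal covering band is its complement: 360° − 289.1° = 70.9°.
Band runs from +134.6° eastward to -154.5°, crossing the antimeridian.

70.9°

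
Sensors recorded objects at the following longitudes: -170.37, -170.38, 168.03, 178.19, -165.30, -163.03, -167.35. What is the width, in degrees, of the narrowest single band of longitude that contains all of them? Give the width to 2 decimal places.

Sort the longitudes: -170.38°, -170.37°, -167.35°, -165.30°, -163.03°, +168.03°, +178.19°.
Eastward gaps between consecutive values (wrapping around): 0.01°, 3.02°, 2.05°, 2.27°, 331.06°, 10.16°, 11.43°.
Largest gap = 331.06° ⇒ minimal covering band is its complement: 360° − 331.06° = 28.94°.
Band runs from +168.03° eastward to -163.03°, crossing the antimeridian.

28.94°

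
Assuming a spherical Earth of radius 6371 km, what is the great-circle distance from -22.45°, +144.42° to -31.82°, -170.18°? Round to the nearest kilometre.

Δλ = -170.18 − 144.42 = -314.60°; wrapped into (−180°, 180°]: 45.40°.
Δφ = -31.82 − -22.45 = -9.37°.
a = sin²(Δφ/2) + cos φ₁ · cos φ₂ · sin²(Δλ/2) = 0.123623.
c = 2·atan2(√a, √(1−a)) = 0.71856 rad → d = 6371·c ≈ 4577.94 km.

4578 km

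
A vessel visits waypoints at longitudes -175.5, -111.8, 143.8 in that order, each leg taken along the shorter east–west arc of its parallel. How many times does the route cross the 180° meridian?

1

Leg 1: -175.5° → -111.8°, shortest Δλ = 63.7° (east) — does not cross 180°.
Leg 2: -111.8° → +143.8°, shortest Δλ = -104.4° (west) — crosses 180°.
Total crossings: 1.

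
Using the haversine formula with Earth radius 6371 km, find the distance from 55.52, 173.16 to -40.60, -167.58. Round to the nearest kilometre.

10842 km

Δλ = -167.58 − 173.16 = -340.74°; wrapped into (−180°, 180°]: 19.26°.
Δφ = -40.60 − 55.52 = -96.12°.
a = sin²(Δφ/2) + cos φ₁ · cos φ₂ · sin²(Δλ/2) = 0.565334.
c = 2·atan2(√a, √(1−a)) = 1.70184 rad → d = 6371·c ≈ 10842.42 km.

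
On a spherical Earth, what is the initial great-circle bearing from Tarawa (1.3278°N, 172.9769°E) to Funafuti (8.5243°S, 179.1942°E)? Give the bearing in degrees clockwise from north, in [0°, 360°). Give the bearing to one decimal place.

147.9°

Δλ = 179.1942 − 172.9769 = 6.2173°.
θ = atan2( sin Δλ · cos φ₂ , cos φ₁ · sin φ₂ − sin φ₁ · cos φ₂ · cos Δλ )
  = atan2(0.10710, -0.17097) = 147.935° → normalised to [0°, 360°): 147.935°.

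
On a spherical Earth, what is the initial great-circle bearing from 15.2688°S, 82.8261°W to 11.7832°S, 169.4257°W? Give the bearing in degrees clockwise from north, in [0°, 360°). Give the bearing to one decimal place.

Δλ = -169.4257 − -82.8261 = -86.5996°.
θ = atan2( sin Δλ · cos φ₂ , cos φ₁ · sin φ₂ − sin φ₁ · cos φ₂ · cos Δλ )
  = atan2(-0.97720, -0.18171) = -100.534° → normalised to [0°, 360°): 259.466°.

259.5°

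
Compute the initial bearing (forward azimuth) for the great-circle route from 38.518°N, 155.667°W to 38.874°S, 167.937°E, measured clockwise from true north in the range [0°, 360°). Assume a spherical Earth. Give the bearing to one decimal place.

Δλ = 167.937 − -155.667 = 323.604°; wrapped into (−180°, 180°]: -36.396°.
θ = atan2( sin Δλ · cos φ₂ , cos φ₁ · sin φ₂ − sin φ₁ · cos φ₂ · cos Δλ )
  = atan2(-0.46195, -0.88131) = -152.338° → normalised to [0°, 360°): 207.662°.

207.7°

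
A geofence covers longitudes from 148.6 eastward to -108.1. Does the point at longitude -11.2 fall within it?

Band width going east from +148.6° to -108.1°: ((-108.1 − 148.6) mod 360) = 103.3°.
Offset of -11.2° east of the west edge: ((-11.2 − 148.6) mod 360) = 200.2°.
200.2° > 103.3° ⇒ outside.

No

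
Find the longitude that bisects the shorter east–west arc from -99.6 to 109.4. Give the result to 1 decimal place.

Signed shortest Δλ from -99.6° to +109.4° is -151.0°.
Midpoint longitude = -99.6° + (-151.0°)/2 = -99.6° − 75.5° = -175.1°.
(The naïve average (-99.6 + +109.4)/2 = 4.9° is on the wrong side of the globe.)

-175.1°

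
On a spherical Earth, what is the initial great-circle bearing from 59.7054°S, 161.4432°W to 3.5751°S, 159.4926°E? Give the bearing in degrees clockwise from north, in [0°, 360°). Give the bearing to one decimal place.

Δλ = 159.4926 − -161.4432 = 320.9358°; wrapped into (−180°, 180°]: -39.0642°.
θ = atan2( sin Δλ · cos φ₂ , cos φ₁ · sin φ₂ − sin φ₁ · cos φ₂ · cos Δλ )
  = atan2(-0.62896, 0.63765) = -44.607° → normalised to [0°, 360°): 315.393°.

315.4°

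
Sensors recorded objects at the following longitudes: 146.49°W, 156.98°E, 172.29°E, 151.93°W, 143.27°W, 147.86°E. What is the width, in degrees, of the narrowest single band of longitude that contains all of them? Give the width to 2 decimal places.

Sort the longitudes: -151.93°, -146.49°, -143.27°, +147.86°, +156.98°, +172.29°.
Eastward gaps between consecutive values (wrapping around): 5.44°, 3.22°, 291.13°, 9.12°, 15.31°, 35.78°.
Largest gap = 291.13° ⇒ minimal covering band is its complement: 360° − 291.13° = 68.87°.
Band runs from +147.86° eastward to -143.27°, crossing the antimeridian.

68.87°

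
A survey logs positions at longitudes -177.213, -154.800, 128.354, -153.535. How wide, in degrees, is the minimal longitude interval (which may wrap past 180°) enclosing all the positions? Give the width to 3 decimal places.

Sort the longitudes: -177.213°, -154.800°, -153.535°, +128.354°.
Eastward gaps between consecutive values (wrapping around): 22.413°, 1.265°, 281.889°, 54.433°.
Largest gap = 281.889° ⇒ minimal covering band is its complement: 360° − 281.889° = 78.111°.
Band runs from +128.354° eastward to -153.535°, crossing the antimeridian.

78.111°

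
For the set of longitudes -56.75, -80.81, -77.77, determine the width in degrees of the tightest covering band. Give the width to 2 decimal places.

Sort the longitudes: -80.81°, -77.77°, -56.75°.
Eastward gaps between consecutive values (wrapping around): 3.04°, 21.02°, 335.94°.
Largest gap = 335.94° ⇒ minimal covering band is its complement: 360° − 335.94° = 24.06°.
Band runs from -80.81° eastward to -56.75°.

24.06°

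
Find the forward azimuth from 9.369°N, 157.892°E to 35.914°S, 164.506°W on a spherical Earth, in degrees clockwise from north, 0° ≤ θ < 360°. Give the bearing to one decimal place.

Δλ = -164.506 − 157.892 = -322.398°; wrapped into (−180°, 180°]: 37.602°.
θ = atan2( sin Δλ · cos φ₂ , cos φ₁ · sin φ₂ − sin φ₁ · cos φ₂ · cos Δλ )
  = atan2(0.49418, -0.68320) = 144.121° → normalised to [0°, 360°): 144.121°.

144.1°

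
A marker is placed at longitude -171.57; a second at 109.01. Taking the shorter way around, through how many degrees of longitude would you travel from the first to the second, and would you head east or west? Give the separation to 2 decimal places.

Raw difference: 109.01 − -171.57 = 280.58°.
Normalise into (−180°, 180°]: 280.58° − 360° = -79.42°.
Negative ⇒ the second point lies to the west; separation 79.42°.

79.42° west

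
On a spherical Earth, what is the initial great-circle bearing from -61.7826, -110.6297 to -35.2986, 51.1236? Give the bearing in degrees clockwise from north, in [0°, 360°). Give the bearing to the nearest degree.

165°

Δλ = 51.1236 − -110.6297 = 161.7533°.
θ = atan2( sin Δλ · cos φ₂ , cos φ₁ · sin φ₂ − sin φ₁ · cos φ₂ · cos Δλ )
  = atan2(0.25554, -0.95621) = 165.038° → normalised to [0°, 360°): 165.038°.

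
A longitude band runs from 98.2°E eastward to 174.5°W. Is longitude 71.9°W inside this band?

No

Band width going east from +98.2° to -174.5°: ((-174.5 − 98.2) mod 360) = 87.3°.
Offset of -71.9° east of the west edge: ((-71.9 − 98.2) mod 360) = 189.9°.
189.9° > 87.3° ⇒ outside.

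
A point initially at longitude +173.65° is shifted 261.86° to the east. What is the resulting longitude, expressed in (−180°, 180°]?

Start at +173.65°; shift +261.86° → +435.51°.
+435.51° lies outside (−180°, 180°]; subtract 360° → +75.51°.

+75.51°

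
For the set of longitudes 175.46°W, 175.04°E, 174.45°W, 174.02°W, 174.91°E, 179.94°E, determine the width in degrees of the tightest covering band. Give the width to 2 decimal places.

11.07°

Sort the longitudes: -175.46°, -174.45°, -174.02°, +174.91°, +175.04°, +179.94°.
Eastward gaps between consecutive values (wrapping around): 1.01°, 0.43°, 348.93°, 0.13°, 4.90°, 4.60°.
Largest gap = 348.93° ⇒ minimal covering band is its complement: 360° − 348.93° = 11.07°.
Band runs from +174.91° eastward to -174.02°, crossing the antimeridian.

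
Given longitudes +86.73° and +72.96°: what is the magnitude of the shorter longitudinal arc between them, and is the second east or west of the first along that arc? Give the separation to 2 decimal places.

13.77° west

Raw difference: 72.96 − 86.73 = -13.77°.
Normalise into (−180°, 180°]: -13.77° stays -13.77°.
Negative ⇒ the second point lies to the west; separation 13.77°.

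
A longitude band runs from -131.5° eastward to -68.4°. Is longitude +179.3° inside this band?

Band width going east from -131.5° to -68.4°: ((-68.4 − -131.5) mod 360) = 63.1°.
Offset of +179.3° east of the west edge: ((179.3 − -131.5) mod 360) = 310.8°.
310.8° > 63.1° ⇒ outside.

No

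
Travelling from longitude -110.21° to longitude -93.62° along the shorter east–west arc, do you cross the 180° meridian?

No

Signed shortest Δλ = ((-93.62 − -110.21 + 180) mod 360) − 180 = 16.59°.
Going east by 16.59° from -110.21° reaches -93.62° without touching 180°.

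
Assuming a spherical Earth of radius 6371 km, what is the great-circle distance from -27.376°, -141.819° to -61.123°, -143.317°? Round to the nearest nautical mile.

Δλ = -143.317 − -141.819 = -1.498°.
Δφ = -61.123 − -27.376 = -33.747°.
a = sin²(Δφ/2) + cos φ₁ · cos φ₂ · sin²(Δλ/2) = 0.084324.
c = 2·atan2(√a, √(1−a)) = 0.58926 rad → d = 6371·c ≈ 3754.18 km ≈ 2027.09 nmi.

2027 nmi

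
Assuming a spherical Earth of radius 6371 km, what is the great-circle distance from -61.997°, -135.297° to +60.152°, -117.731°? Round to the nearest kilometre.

13665 km

Δλ = -117.731 − -135.297 = 17.566°.
Δφ = 60.152 − -61.997 = 122.149°.
a = sin²(Δφ/2) + cos φ₁ · cos φ₂ · sin²(Δλ/2) = 0.771510.
c = 2·atan2(√a, √(1−a)) = 2.14482 rad → d = 6371·c ≈ 13664.68 km.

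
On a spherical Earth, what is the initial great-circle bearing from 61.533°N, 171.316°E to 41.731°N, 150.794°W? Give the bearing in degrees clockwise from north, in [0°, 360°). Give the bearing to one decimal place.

Δλ = -150.794 − 171.316 = -322.110°; wrapped into (−180°, 180°]: 37.890°.
θ = atan2( sin Δλ · cos φ₂ , cos φ₁ · sin φ₂ − sin φ₁ · cos φ₂ · cos Δλ )
  = atan2(0.45832, -0.20047) = 113.624° → normalised to [0°, 360°): 113.624°.

113.6°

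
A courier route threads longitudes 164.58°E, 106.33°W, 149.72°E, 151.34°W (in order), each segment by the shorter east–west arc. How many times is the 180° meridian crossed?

Leg 1: +164.58° → -106.33°, shortest Δλ = 89.09° (east) — crosses 180°.
Leg 2: -106.33° → +149.72°, shortest Δλ = -103.95° (west) — crosses 180°.
Leg 3: +149.72° → -151.34°, shortest Δλ = 58.94° (east) — crosses 180°.
Total crossings: 3.

3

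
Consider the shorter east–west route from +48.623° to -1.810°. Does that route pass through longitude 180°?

Signed shortest Δλ = ((-1.810 − 48.623 + 180) mod 360) − 180 = -50.433°.
Going west by 50.433° from +48.623° reaches -1.810° without touching 180°.

No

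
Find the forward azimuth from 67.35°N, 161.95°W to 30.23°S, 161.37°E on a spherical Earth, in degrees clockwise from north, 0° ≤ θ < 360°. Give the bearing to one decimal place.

Δλ = 161.37 − -161.95 = 323.32°; wrapped into (−180°, 180°]: -36.68°.
θ = atan2( sin Δλ · cos φ₂ , cos φ₁ · sin φ₂ − sin φ₁ · cos φ₂ · cos Δλ )
  = atan2(-0.51611, -0.83337) = -148.230° → normalised to [0°, 360°): 211.770°.

211.8°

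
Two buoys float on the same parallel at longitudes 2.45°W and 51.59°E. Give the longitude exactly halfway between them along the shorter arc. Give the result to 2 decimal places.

Signed shortest Δλ from -2.45° to +51.59° is +54.04°.
Midpoint longitude = -2.45° + (+54.04°)/2 = -2.45° + 27.02° = +24.57°.

24.57°E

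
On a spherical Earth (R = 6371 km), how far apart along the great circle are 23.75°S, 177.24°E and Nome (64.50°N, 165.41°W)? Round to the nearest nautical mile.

Δλ = -165.41 − 177.24 = -342.65°; wrapped into (−180°, 180°]: 17.35°.
Δφ = 64.50 − -23.75 = 88.25°.
a = sin²(Δφ/2) + cos φ₁ · cos φ₂ · sin²(Δλ/2) = 0.493695.
c = 2·atan2(√a, √(1−a)) = 1.55819 rad → d = 6371·c ≈ 9927.21 km ≈ 5360.26 nmi.

5360 nmi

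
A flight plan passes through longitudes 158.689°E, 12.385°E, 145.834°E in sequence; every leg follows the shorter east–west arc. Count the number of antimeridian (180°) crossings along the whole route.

Leg 1: +158.689° → +12.385°, shortest Δλ = -146.304° (west) — does not cross 180°.
Leg 2: +12.385° → +145.834°, shortest Δλ = 133.449° (east) — does not cross 180°.
Total crossings: 0.

0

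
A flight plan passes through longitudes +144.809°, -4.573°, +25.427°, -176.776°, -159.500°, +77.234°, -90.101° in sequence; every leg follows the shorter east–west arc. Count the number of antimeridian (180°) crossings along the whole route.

Leg 1: +144.809° → -4.573°, shortest Δλ = -149.382° (west) — does not cross 180°.
Leg 2: -4.573° → +25.427°, shortest Δλ = 30.0° (east) — does not cross 180°.
Leg 3: +25.427° → -176.776°, shortest Δλ = 157.797° (east) — crosses 180°.
Leg 4: -176.776° → -159.500°, shortest Δλ = 17.276° (east) — does not cross 180°.
Leg 5: -159.500° → +77.234°, shortest Δλ = -123.266° (west) — crosses 180°.
Leg 6: +77.234° → -90.101°, shortest Δλ = -167.335° (west) — does not cross 180°.
Total crossings: 2.

2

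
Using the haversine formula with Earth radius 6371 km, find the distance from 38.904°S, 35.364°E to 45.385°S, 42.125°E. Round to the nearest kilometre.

Δλ = 42.125 − 35.364 = 6.761°.
Δφ = -45.385 − -38.904 = -6.481°.
a = sin²(Δφ/2) + cos φ₁ · cos φ₂ · sin²(Δλ/2) = 0.005096.
c = 2·atan2(√a, √(1−a)) = 0.14289 rad → d = 6371·c ≈ 910.36 km.

910 km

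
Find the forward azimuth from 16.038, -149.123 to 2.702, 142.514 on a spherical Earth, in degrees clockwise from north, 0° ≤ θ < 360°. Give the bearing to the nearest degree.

267°

Δλ = 142.514 − -149.123 = 291.637°; wrapped into (−180°, 180°]: -68.363°.
θ = atan2( sin Δλ · cos φ₂ , cos φ₁ · sin φ₂ − sin φ₁ · cos φ₂ · cos Δλ )
  = atan2(-0.92851, -0.05645) = -93.479° → normalised to [0°, 360°): 266.521°.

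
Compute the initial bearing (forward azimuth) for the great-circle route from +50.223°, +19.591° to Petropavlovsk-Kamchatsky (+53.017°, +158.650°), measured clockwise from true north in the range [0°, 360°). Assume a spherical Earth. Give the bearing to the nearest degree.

25°

Δλ = 158.650 − 19.591 = 139.059°.
θ = atan2( sin Δλ · cos φ₂ , cos φ₁ · sin φ₂ − sin φ₁ · cos φ₂ · cos Δλ )
  = atan2(0.39420, 0.86032) = 24.617° → normalised to [0°, 360°): 24.617°.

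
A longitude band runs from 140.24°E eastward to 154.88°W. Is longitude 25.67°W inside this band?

No

Band width going east from +140.24° to -154.88°: ((-154.88 − 140.24) mod 360) = 64.88°.
Offset of -25.67° east of the west edge: ((-25.67 − 140.24) mod 360) = 194.09°.
194.09° > 64.88° ⇒ outside.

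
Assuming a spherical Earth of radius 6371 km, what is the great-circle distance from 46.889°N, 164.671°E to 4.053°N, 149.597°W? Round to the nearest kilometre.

Δλ = -149.597 − 164.671 = -314.268°; wrapped into (−180°, 180°]: 45.732°.
Δφ = 4.053 − 46.889 = -42.836°.
a = sin²(Δφ/2) + cos φ₁ · cos φ₂ · sin²(Δλ/2) = 0.236281.
c = 2·atan2(√a, √(1−a)) = 1.01521 rad → d = 6371·c ≈ 6467.93 km.

6468 km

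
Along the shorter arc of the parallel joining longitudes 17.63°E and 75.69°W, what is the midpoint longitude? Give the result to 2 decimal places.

Signed shortest Δλ from +17.63° to -75.69° is -93.32°.
Midpoint longitude = +17.63° + (-93.32°)/2 = +17.63° − 46.66° = -29.03°.

29.03°W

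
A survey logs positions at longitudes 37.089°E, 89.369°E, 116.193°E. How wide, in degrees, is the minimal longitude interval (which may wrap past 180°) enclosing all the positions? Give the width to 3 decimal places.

79.104°

Sort the longitudes: +37.089°, +89.369°, +116.193°.
Eastward gaps between consecutive values (wrapping around): 52.280°, 26.824°, 280.896°.
Largest gap = 280.896° ⇒ minimal covering band is its complement: 360° − 280.896° = 79.104°.
Band runs from +37.089° eastward to +116.193°.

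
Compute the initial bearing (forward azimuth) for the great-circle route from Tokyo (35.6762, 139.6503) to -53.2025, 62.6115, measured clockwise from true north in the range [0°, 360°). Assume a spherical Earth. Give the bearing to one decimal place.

Δλ = 62.6115 − 139.6503 = -77.0388°.
θ = atan2( sin Δλ · cos φ₂ , cos φ₁ · sin φ₂ − sin φ₁ · cos φ₂ · cos Δλ )
  = atan2(-0.58373, -0.72883) = -141.308° → normalised to [0°, 360°): 218.692°.

218.7°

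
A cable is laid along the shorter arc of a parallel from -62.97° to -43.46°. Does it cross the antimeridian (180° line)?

Signed shortest Δλ = ((-43.46 − -62.97 + 180) mod 360) − 180 = 19.51°.
Going east by 19.51° from -62.97° reaches -43.46° without touching 180°.

No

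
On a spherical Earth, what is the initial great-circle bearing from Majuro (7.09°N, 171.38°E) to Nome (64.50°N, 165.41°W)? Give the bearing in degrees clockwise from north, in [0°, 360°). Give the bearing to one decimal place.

11.3°

Δλ = -165.41 − 171.38 = -336.79°; wrapped into (−180°, 180°]: 23.21°.
θ = atan2( sin Δλ · cos φ₂ , cos φ₁ · sin φ₂ − sin φ₁ · cos φ₂ · cos Δλ )
  = atan2(0.16967, 0.84685) = 11.329° → normalised to [0°, 360°): 11.329°.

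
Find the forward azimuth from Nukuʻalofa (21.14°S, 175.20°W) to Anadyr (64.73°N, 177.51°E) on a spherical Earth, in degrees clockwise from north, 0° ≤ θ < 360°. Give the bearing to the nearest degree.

357°

Δλ = 177.51 − -175.20 = 352.71°; wrapped into (−180°, 180°]: -7.29°.
θ = atan2( sin Δλ · cos φ₂ , cos φ₁ · sin φ₂ − sin φ₁ · cos φ₂ · cos Δλ )
  = atan2(-0.05417, 0.99616) = -3.113° → normalised to [0°, 360°): 356.887°.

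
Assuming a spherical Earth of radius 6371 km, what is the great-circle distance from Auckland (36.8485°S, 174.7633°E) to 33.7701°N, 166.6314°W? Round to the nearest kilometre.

8086 km

Δλ = -166.6314 − 174.7633 = -341.3947°; wrapped into (−180°, 180°]: 18.6053°.
Δφ = 33.7701 − -36.8485 = 70.6186°.
a = sin²(Δφ/2) + cos φ₁ · cos φ₂ · sin²(Δλ/2) = 0.351455.
c = 2·atan2(√a, √(1−a)) = 1.26915 rad → d = 6371·c ≈ 8085.77 km.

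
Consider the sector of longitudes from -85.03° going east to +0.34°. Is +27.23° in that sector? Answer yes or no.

No

Band width going east from -85.03° to +0.34°: ((0.34 − -85.03) mod 360) = 85.37°.
Offset of +27.23° east of the west edge: ((27.23 − -85.03) mod 360) = 112.26°.
112.26° > 85.37° ⇒ outside.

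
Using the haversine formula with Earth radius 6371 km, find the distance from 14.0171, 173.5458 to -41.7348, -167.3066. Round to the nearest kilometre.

6503 km

Δλ = -167.3066 − 173.5458 = -340.8524°; wrapped into (−180°, 180°]: 19.1476°.
Δφ = -41.7348 − 14.0171 = -55.7519°.
a = sin²(Δφ/2) + cos φ₁ · cos φ₂ · sin²(Δλ/2) = 0.238639.
c = 2·atan2(√a, √(1−a)) = 1.02075 rad → d = 6371·c ≈ 6503.23 km.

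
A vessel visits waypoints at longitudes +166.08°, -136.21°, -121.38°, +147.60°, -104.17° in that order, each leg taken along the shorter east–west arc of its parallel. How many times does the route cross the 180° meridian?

Leg 1: +166.08° → -136.21°, shortest Δλ = 57.71° (east) — crosses 180°.
Leg 2: -136.21° → -121.38°, shortest Δλ = 14.83° (east) — does not cross 180°.
Leg 3: -121.38° → +147.60°, shortest Δλ = -91.02° (west) — crosses 180°.
Leg 4: +147.60° → -104.17°, shortest Δλ = 108.23° (east) — crosses 180°.
Total crossings: 3.

3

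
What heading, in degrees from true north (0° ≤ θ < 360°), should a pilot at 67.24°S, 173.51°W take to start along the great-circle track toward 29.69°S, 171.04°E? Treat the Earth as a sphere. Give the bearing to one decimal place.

Δλ = 171.04 − -173.51 = 344.55°; wrapped into (−180°, 180°]: -15.45°.
θ = atan2( sin Δλ · cos φ₂ , cos φ₁ · sin φ₂ − sin φ₁ · cos φ₂ · cos Δλ )
  = atan2(-0.23142, 0.58051) = -21.735° → normalised to [0°, 360°): 338.265°.

338.3°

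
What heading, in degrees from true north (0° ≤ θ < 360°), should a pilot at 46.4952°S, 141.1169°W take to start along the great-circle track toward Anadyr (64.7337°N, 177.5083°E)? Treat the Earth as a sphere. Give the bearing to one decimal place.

Δλ = 177.5083 − -141.1169 = 318.6252°; wrapped into (−180°, 180°]: -41.3748°.
θ = atan2( sin Δλ · cos φ₂ , cos φ₁ · sin φ₂ − sin φ₁ · cos φ₂ · cos Δλ )
  = atan2(-0.28212, 0.85487) = -18.264° → normalised to [0°, 360°): 341.736°.

341.7°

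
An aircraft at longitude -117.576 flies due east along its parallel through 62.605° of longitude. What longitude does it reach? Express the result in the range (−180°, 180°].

Start at -117.576°; shift +62.605° → -54.971°.
-54.971° already lies in (−180°, 180°].

-54.971°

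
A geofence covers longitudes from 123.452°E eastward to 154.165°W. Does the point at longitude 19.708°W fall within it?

No

Band width going east from +123.452° to -154.165°: ((-154.165 − 123.452) mod 360) = 82.383°.
Offset of -19.708° east of the west edge: ((-19.708 − 123.452) mod 360) = 216.840°.
216.840° > 82.383° ⇒ outside.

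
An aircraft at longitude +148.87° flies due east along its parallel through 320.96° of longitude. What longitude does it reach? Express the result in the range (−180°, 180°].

+109.83°

Start at +148.87°; shift +320.96° → +469.83°.
+469.83° lies outside (−180°, 180°]; subtract 360° → +109.83°.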